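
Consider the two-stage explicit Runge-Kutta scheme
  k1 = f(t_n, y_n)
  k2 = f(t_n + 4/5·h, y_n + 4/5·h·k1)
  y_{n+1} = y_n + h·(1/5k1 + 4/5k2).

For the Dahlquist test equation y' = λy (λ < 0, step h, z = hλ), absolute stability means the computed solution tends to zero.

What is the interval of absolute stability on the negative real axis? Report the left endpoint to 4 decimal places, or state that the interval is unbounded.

On y'=λy, z=hλ:
  k1=λy_n ⇒ h·k1=z·y_n;  k2=λ(1+4/5z)y_n ⇒ h·k2=z(1+4/5z)y_n
  y_{n+1}/y_n = 1 + 1/5z + 4/5z(1+4/5z) = 1 + z + 16/25z²
  R(z) = 1 + z + 16/25z².

Need |R(x)|<1, x<0.
x=-1.35: |R|=0.8164
R=1: x+16/25x²=0 ⇒ x=−25/16=-1.5625; min R=1−1/(4·16/25)=0.6094>−1
Confirm numerically:
  x=-1.388: |R|=0.84499 <1
  x=-1.025: |R|=0.64740 <1
  x=-0.908: |R|=0.61966 <1
  x=-0.668: |R|=0.61758 <1
  x=-2.152: |R|=1.81191 >1
  x=-2.100: |R|=1.72240 >1
  x=-1.854: |R|=1.34588 >1
Interval (-1.5625, 0).

(-1.5625, 0).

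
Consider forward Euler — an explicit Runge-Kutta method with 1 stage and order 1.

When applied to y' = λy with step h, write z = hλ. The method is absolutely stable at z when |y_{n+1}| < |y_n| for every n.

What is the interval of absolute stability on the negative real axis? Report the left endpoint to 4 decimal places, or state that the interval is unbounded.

Set f=λy, z=hλ:
  order 1, 1-stage ⇒ R(z)=1+z
  (e.g. R(-1.08)=-0.08000, |R|=0.08000)

Find x<0 with |R(x)|<1.
x=-1.08: |R|=0.0800
|R(-2.02)|=1.0200 |R(-1.2)|=0.2000 |R(-0.64)|=0.3600
Bisect:
  x_lo=-2.3182 |R|=1.3182  x_hi=-0.1694 |R|=0.8306
  mid=-1.24381 |R|=0.24381 →hi
  mid=-1.78101 |R|=0.78101 →hi
  mid=-2.04960 |R|=1.04960 →lo
  mid=-1.91530 |R|=0.91530 →hi
  mid=-1.98245 |R|=0.98245 →hi
  mid=-2.01603 |R|=1.01603 →lo
  mid=-1.99924 |R|=0.99924 →hi
  mid=-2.00764 |R|=1.00764 →lo
  ...
  [-2.00003,-1.99990] ⇒ x*=-2.0000
Interval (-2.0000, 0).

(-2.0000, 0).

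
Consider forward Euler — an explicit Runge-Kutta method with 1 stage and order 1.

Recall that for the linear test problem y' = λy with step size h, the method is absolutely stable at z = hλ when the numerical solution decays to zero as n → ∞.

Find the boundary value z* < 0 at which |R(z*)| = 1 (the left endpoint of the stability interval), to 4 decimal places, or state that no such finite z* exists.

z* = -2.0000.

Set f=λy, z=hλ:
  order 1, 1-stage ⇒ R(z)=1+z
  (e.g. R(-0.8)=0.20000, |R|=0.20000)

Need |R(x)|<1, x<0.
x=-0.8: |R|=0.2000
|R(-2.36)|=1.3600 |R(-1.88)|=0.8800 |R(-1.33)|=0.3300
Bisect:
  x_lo=-2.5732 |R|=1.5732  x_hi=-0.1156 |R|=0.8844
  mid=-1.34439 |R|=0.34439 →hi
  mid=-1.95879 |R|=0.95879 →hi
  mid=-2.26599 |R|=1.26599 →lo
  mid=-2.11239 |R|=1.11239 →lo
  mid=-2.03559 |R|=1.03559 →lo
  mid=-1.99719 |R|=0.99719 →hi
  mid=-2.01639 |R|=1.01639 →lo
  ...
  [-2.00004,-1.99989] ⇒ x*=-2.0000
Stable set (-2.0000, 0).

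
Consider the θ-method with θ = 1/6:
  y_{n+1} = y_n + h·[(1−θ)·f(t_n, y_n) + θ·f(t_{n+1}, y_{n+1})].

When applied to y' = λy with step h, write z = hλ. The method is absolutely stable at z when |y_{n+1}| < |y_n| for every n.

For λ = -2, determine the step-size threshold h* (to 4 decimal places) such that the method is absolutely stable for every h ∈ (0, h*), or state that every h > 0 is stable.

(-3.0000,0); λ=-2 ⇒ h* = (3)/2 = 1.5000.

Test eqn y'=λy, z=hλ:
  y_{n+1} = y_n + z·[5/6·y_n + 1/6·y_{n+1}] ⇒ (1 − 1/6z)y_{n+1} = (1 + 5/6z)y_n
  ⇒ R(z) = (1 + 5/6z)/(1 − 1/6z).

Find x<0 with |R(x)|<1.
x=-0.52: |R|=0.5215
R=−1: 1+5/6x = −1+1/6x ⇒ -2/3x=2 ⇒ x=2/(-2/3)=-3.0000
Confirm numerically:
  x=-2.221: |R|=0.62097 <1
  x=-2.176: |R|=0.59687 <1
  x=-2.052: |R|=0.52906 <1
  x=-1.434: |R|=0.15738 <1
  x=-3.528: |R|=1.22166 >1
  x=-3.234: |R|=1.10136 >1
  x=-3.105: |R|=1.04613 >1
So |R|<1 on (-3.0000, 0).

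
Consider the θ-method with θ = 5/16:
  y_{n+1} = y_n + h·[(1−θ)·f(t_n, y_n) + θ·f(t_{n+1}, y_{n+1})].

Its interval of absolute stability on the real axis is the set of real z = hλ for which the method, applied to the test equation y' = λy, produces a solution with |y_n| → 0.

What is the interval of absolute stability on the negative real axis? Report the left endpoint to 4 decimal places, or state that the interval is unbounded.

With y'=λy (z=hλ):
  y_{n+1} = y_n + z·[11/16·y_n + 5/16·y_{n+1}] ⇒ (1 − 5/16z)y_{n+1} = (1 + 11/16z)y_n
  R(z) = (1 + 11/16z)/(1 − 5/16z).

Need |R(x)|<1, x<0.
x=-1.8: |R|=0.1520
R=−1: 1+11/16x = −1+5/16x ⇒ -3/8x=2 ⇒ x=2/(-3/8)=-5.3333
Confirm numerically:
  x=-3.845: |R|=0.74649 <1
  x=-3.370: |R|=0.64140 <1
  x=-2.957: |R|=0.53685 <1
  x=-2.926: |R|=0.52844 <1
  x=-5.699: |R|=1.04931 >1
  x=-5.661: |R|=1.04437 >1
Stable set (-5.3333, 0).

z∈(-5.3333,0).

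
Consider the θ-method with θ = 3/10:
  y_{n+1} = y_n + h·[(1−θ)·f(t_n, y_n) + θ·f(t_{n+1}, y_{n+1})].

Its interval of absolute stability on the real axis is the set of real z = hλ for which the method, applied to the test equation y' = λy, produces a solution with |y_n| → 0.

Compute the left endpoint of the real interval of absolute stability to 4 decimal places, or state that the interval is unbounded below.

With y'=λy (z=hλ):
  y_{n+1} = y_n + z·[7/10·y_n + 3/10·y_{n+1}] ⇒ (1 − 3/10z)y_{n+1} = (1 + 7/10z)y_n
  Hence R(z) = (1 + 7/10z)/(1 − 3/10z).

Need |R(x)|<1, x<0.
x=-0.5: |R|=0.5652
R=−1: 1+7/10x = −1+3/10x ⇒ -2/5x=2 ⇒ x=2/(-2/5)=-5.0000
Confirm numerically:
  x=-4.979: |R|=0.99663 <1
  x=-4.396: |R|=0.89581 <1
  x=-4.271: |R|=0.87218 <1
  x=-5.536: |R|=1.08058 >1
  x=-5.169: |R|=1.02650 >1
  x=-5.150: |R|=1.02358 >1
Stable set (-5.0000, 0).

left endpoint -5.0000.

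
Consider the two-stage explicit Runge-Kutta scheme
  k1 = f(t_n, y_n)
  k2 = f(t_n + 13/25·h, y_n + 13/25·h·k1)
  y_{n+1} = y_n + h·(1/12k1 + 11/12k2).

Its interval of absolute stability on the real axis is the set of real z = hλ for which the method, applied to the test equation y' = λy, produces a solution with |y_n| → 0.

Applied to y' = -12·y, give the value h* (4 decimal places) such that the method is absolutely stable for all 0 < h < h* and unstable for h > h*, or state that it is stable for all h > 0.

(-2.0979,0); λ=-12 ⇒ h* = (300/143)/12 = 0.1748.

Set f=λy, z=hλ:
  k1=λy_n ⇒ h·k1=z·y_n;  k2=λ(1+13/25z)y_n ⇒ h·k2=z(1+13/25z)y_n
  y_{n+1}/y_n = 1 + 1/12z + 11/12z(1+13/25z) = 1 + z + 143/300z²
  Hence R(z) = 1 + z + 143/300z².

Boundary: |R(x)|=1, x<0.
x=-0.67: |R|=0.5440
R=1: x+143/300x²=0 ⇒ x=−300/143=-2.0979; min R=1−1/(4·143/300)=0.4755>−1
Confirm numerically:
  x=-1.401: |R|=0.53460 <1
  x=-1.349: |R|=0.51844 <1
  x=-1.118: |R|=0.47780 <1
  x=-0.915: |R|=0.48408 <1
  x=-2.686: |R|=1.75296 >1
  x=-2.254: |R|=1.16771 >1
  x=-2.233: |R|=1.14380 >1
So |R|<1 on (-2.0979, 0).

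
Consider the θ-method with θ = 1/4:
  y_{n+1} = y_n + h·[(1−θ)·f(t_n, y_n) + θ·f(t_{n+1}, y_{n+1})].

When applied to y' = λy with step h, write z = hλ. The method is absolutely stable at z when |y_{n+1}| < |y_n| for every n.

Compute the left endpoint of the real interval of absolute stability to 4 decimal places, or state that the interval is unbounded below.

With y'=λy (z=hλ):
  y_{n+1} = y_n + z·[3/4·y_n + 1/4·y_{n+1}] ⇒ (1 − 1/4z)y_{n+1} = (1 + 3/4z)y_n
  Hence R(z) = (1 + 3/4z)/(1 − 1/4z).

Solve |R(x)|<1 on ℝ⁻.
x=-1.16: |R|=0.1008
R=−1: 1+3/4x = −1+1/4x ⇒ -1/2x=2 ⇒ x=2/(-1/2)=-4.0000
Confirm numerically:
  x=-2.601: |R|=0.57612 <1
  x=-2.300: |R|=0.46032 <1
  x=-1.632: |R|=0.15909 <1
  x=-4.358: |R|=1.08567 >1
  x=-4.235: |R|=1.05707 >1
  x=-4.054: |R|=1.01341 >1
So |R|<1 on (-4.0000, 0).

z* = -4.0000.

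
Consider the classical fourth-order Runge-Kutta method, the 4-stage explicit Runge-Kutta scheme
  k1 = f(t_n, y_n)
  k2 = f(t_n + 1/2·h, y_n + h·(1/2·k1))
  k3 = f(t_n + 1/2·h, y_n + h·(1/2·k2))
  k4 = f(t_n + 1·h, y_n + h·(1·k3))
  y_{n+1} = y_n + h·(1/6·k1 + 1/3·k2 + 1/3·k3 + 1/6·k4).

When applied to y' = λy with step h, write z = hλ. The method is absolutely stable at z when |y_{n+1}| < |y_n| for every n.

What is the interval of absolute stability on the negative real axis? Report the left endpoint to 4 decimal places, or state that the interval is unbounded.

(-2.7853, 0).

Set f=λy, z=hλ:
  order 4, 4-stage ⇒ R(z)=1+z+z^2/2+z^3/6+z^4/24
  (e.g. R(-1.03)=0.36523, |R|=0.36523)

Need |R(x)|<1, x<0.
x=-1.03: |R|=0.3652
|R(-3.12)|=1.6336 |R(-3.1)|=1.5878 |R(-1.49)|=0.2741
Bisect:
  x_lo=-3.5435 |R|=2.8882  x_hi=-0.1723 |R|=0.8417
  mid=-1.85789 |R|=0.29560 →hi
  mid=-2.70067 |R|=0.87974 →hi
  mid=-3.12207 |R|=1.63837 →lo
  mid=-2.91137 |R|=1.20733 →lo
  mid=-2.80602 |R|=1.03170 →lo
  mid=-2.75335 |R|=0.95290 →hi
  mid=-2.77969 |R|=0.99158 →hi
  mid=-2.79285 |R|=1.01146 →lo
  mid=-2.78627 |R|=1.00147 →lo
  ...
  [-2.78545,-2.78524] ⇒ x*=-2.7853
So |R|<1 on (-2.7853, 0).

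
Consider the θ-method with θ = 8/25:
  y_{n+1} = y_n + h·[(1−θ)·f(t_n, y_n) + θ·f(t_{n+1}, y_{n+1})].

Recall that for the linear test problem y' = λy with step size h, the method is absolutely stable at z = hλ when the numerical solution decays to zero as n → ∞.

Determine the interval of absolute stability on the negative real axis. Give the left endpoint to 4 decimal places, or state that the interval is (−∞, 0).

(-5.5556, 0).

On y'=λy, z=hλ:
  y_{n+1} = y_n + z·[17/25·y_n + 8/25·y_{n+1}] ⇒ (1 − 8/25z)y_{n+1} = (1 + 17/25z)y_n
  ⇒ R(z) = (1 + 17/25z)/(1 − 8/25z).

Find x<0 with |R(x)|<1.
x=-1: |R|=0.2424
R=−1: 1+17/25x = −1+8/25x ⇒ -9/25x=2 ⇒ x=2/(-9/25)=-5.5556
Confirm numerically:
  x=-4.654: |R|=0.86962 <1
  x=-4.379: |R|=0.82361 <1
  x=-3.856: |R|=0.72611 <1
  x=-6.115: |R|=1.06811 >1
  x=-5.922: |R|=1.04557 >1
  x=-5.866: |R|=1.03884 >1
Interval (-5.5556, 0).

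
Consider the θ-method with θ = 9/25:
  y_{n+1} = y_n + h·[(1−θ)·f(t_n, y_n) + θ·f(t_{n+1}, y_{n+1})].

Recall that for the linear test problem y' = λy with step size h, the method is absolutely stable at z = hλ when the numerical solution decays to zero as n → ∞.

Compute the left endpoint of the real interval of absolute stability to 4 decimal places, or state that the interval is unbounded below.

z* = -7.1429.

On y'=λy, z=hλ:
  y_{n+1} = y_n + z·[16/25·y_n + 9/25·y_{n+1}] ⇒ (1 − 9/25z)y_{n+1} = (1 + 16/25z)y_n
  R(z) = (1 + 16/25z)/(1 − 9/25z).

Solve |R(x)|<1 on ℝ⁻.
x=-1.44: |R|=0.0516
R=−1: 1+16/25x = −1+9/25x ⇒ -7/25x=2 ⇒ x=2/(-7/25)=-7.1429
Confirm numerically:
  x=-5.466: |R|=0.84179 <1
  x=-4.440: |R|=0.70874 <1
  x=-3.484: |R|=0.54553 <1
  x=-2.997: |R|=0.44161 <1
  x=-7.620: |R|=1.03569 >1
  x=-7.351: |R|=1.01598 >1
  x=-7.234: |R|=1.00708 >1
So |R|<1 on (-7.1429, 0).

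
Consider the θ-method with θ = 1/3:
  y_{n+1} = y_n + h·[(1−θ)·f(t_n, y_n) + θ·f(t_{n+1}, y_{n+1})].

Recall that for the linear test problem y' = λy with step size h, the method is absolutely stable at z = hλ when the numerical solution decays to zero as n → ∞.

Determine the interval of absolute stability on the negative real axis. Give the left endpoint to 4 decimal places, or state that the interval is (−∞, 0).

Set f=λy, z=hλ:
  y_{n+1} = y_n + z·[2/3·y_n + 1/3·y_{n+1}] ⇒ (1 − 1/3z)y_{n+1} = (1 + 2/3z)y_n
  R(z) = (1 + 2/3z)/(1 − 1/3z).

Need |R(x)|<1, x<0.
x=-0.59: |R|=0.5070
R=−1: 1+2/3x = −1+1/3x ⇒ -1/3x=2 ⇒ x=2/(-1/3)=-6.0000
Confirm numerically:
  x=-4.927: |R|=0.86464 <1
  x=-4.275: |R|=0.76289 <1
  x=-2.516: |R|=0.36838 <1
  x=-6.280: |R|=1.03017 >1
  x=-6.068: |R|=1.00750 >1
So |R|<1 on (-6.0000, 0).

(-6.0000, 0).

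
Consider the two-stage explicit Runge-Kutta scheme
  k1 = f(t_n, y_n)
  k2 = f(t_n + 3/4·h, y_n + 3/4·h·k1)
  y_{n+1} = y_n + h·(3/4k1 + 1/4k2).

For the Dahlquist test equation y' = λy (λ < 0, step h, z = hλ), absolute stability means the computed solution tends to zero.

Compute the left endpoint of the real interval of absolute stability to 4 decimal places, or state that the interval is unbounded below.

left endpoint -5.3333.

On y'=λy, z=hλ:
  k1=λy_n ⇒ h·k1=z·y_n;  k2=λ(1+3/4z)y_n ⇒ h·k2=z(1+3/4z)y_n
  y_{n+1}/y_n = 1 + 3/4z + 1/4z(1+3/4z) = 1 + z + 3/16z²
  Hence R(z) = 1 + z + 3/16z².

Boundary: |R(x)|=1, x<0.
x=-1.57: |R|=0.1078
R=1: x+3/16x²=0 ⇒ x=−16/3=-5.3333; min R=1−1/(4·3/16)=-0.3333>−1
Confirm numerically:
  x=-4.416: |R|=0.24045 <1
  x=-4.299: |R|=0.16626 <1
  x=-3.379: |R|=0.23819 <1
  x=-2.494: |R|=0.32774 <1
  x=-5.666: |R|=1.35342 >1
  x=-5.404: |R|=1.07160 >1
Interval (-5.3333, 0).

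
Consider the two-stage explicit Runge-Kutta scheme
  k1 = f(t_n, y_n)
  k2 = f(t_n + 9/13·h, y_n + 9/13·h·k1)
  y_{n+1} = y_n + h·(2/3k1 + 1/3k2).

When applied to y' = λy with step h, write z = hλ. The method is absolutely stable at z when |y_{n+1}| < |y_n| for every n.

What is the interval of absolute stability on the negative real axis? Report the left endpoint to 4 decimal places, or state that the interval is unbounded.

On y'=λy, z=hλ:
  k1=λy_n ⇒ h·k1=z·y_n;  k2=λ(1+9/13z)y_n ⇒ h·k2=z(1+9/13z)y_n
  y_{n+1}/y_n = 1 + 2/3z + 1/3z(1+9/13z) = 1 + z + 3/13z²
  Hence R(z) = 1 + z + 3/13z².

Solve |R(x)|<1 on ℝ⁻.
x=-0.71: |R|=0.4063
R=1: x+3/13x²=0 ⇒ x=−13/3=-4.3333; min R=1−1/(4·3/13)=-0.0833>−1
Confirm numerically:
  x=-2.935: |R|=0.05290 <1
  x=-2.146: |R|=0.08323 <1
  x=-1.856: |R|=0.06106 <1
  x=-4.753: |R|=1.46031 >1
  x=-4.668: |R|=1.36051 >1
  x=-4.522: |R|=1.19688 >1
Stable set (-4.3333, 0).

(-4.3333, 0).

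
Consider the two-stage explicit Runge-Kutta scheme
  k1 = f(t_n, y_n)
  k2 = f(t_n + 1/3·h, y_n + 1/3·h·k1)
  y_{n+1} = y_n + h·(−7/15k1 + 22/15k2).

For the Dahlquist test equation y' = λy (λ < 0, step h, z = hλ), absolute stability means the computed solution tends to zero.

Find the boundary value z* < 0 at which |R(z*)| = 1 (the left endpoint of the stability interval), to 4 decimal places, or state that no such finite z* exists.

Test eqn y'=λy, z=hλ:
  k1=λy_n ⇒ h·k1=z·y_n;  k2=λ(1+1/3z)y_n ⇒ h·k2=z(1+1/3z)y_n
  y_{n+1}/y_n = 1 − 7/15z + 22/15z(1+1/3z) = 1 + z + 22/45z²
  R(z) = 1 + z + 22/45z².

Boundary: |R(x)|=1, x<0.
x=-1.39: |R|=0.5546
R=1: x+22/45x²=0 ⇒ x=−45/22=-2.0455; min R=1−1/(4·22/45)=0.4886>−1
Confirm numerically:
  x=-1.910: |R|=0.87352 <1
  x=-1.595: |R|=0.64875 <1
  x=-1.345: |R|=0.53941 <1
  x=-0.937: |R|=0.49223 <1
  x=-2.638: |R|=1.76420 >1
  x=-2.413: |R|=1.43359 >1
So |R|<1 on (-2.0455, 0).

left endpoint -2.0455.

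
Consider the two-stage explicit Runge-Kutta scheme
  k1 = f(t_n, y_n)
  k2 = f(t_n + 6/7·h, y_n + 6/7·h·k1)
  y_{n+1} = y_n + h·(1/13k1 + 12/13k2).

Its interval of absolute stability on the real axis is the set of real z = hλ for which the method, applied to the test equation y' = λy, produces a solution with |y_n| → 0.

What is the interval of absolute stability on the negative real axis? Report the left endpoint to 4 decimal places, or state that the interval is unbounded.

z∈(-1.2639,0).

With y'=λy (z=hλ):
  k1=λy_n ⇒ h·k1=z·y_n;  k2=λ(1+6/7z)y_n ⇒ h·k2=z(1+6/7z)y_n
  y_{n+1}/y_n = 1 + 1/13z + 12/13z(1+6/7z) = 1 + z + 72/91z²
  ⇒ R(z) = 1 + z + 72/91z².

Find x<0 with |R(x)|<1.
x=-0.53: |R|=0.6923
R=1: x+72/91x²=0 ⇒ x=−91/72=-1.2639; min R=1−1/(4·72/91)=0.6840>−1
Confirm numerically:
  x=-1.116: |R|=0.86942 <1
  x=-0.853: |R|=0.72269 <1
  x=-0.558: |R|=0.68835 <1
  x=-0.539: |R|=0.69086 <1
  x=-1.696: |R|=1.57985 >1
  x=-1.509: |R|=1.29265 >1
  x=-1.481: |R|=1.25441 >1
Interval (-1.2639, 0).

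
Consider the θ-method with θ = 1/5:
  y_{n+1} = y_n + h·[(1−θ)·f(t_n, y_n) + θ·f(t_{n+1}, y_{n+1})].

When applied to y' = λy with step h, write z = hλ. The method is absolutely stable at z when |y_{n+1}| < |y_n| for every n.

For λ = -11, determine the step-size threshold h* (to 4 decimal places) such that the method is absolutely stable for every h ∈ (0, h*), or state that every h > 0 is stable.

With y'=λy (z=hλ):
  y_{n+1} = y_n + z·[4/5·y_n + 1/5·y_{n+1}] ⇒ (1 − 1/5z)y_{n+1} = (1 + 4/5z)y_n
  so R(z) = (1 + 4/5z)/(1 − 1/5z).

Boundary: |R(x)|=1, x<0.
x=-1.61: |R|=0.2179
R=−1: 1+4/5x = −1+1/5x ⇒ -3/5x=2 ⇒ x=2/(-3/5)=-3.3333
Confirm numerically:
  x=-2.810: |R|=0.79898 <1
  x=-2.629: |R|=0.72303 <1
  x=-2.601: |R|=0.71096 <1
  x=-2.167: |R|=0.51179 <1
  x=-3.633: |R|=1.10414 >1
  x=-3.553: |R|=1.07705 >1
Stable set (-3.3333, 0).

(-3.3333,0); λ=-11 ⇒ h* = (10/3)/11 = 0.3030.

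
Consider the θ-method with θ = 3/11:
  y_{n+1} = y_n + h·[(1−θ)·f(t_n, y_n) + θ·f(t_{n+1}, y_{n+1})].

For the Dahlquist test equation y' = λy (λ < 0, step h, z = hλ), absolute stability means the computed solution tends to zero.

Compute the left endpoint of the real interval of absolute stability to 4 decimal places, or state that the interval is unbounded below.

Set f=λy, z=hλ:
  y_{n+1} = y_n + z·[8/11·y_n + 3/11·y_{n+1}] ⇒ (1 − 3/11z)y_{n+1} = (1 + 8/11z)y_n
  R(z) = (1 + 8/11z)/(1 − 3/11z).

Boundary: |R(x)|=1, x<0.
x=-1.15: |R|=0.1246
R=−1: 1+8/11x = −1+3/11x ⇒ -5/11x=2 ⇒ x=2/(-5/11)=-4.4000
Confirm numerically:
  x=-3.027: |R|=0.65813 <1
  x=-2.866: |R|=0.60863 <1
  x=-2.349: |R|=0.43176 <1
  x=-1.827: |R|=0.21940 <1
  x=-4.954: |R|=1.10711 >1
  x=-4.750: |R|=1.06931 >1
Stable set (-4.4000, 0).

left endpoint -4.4000.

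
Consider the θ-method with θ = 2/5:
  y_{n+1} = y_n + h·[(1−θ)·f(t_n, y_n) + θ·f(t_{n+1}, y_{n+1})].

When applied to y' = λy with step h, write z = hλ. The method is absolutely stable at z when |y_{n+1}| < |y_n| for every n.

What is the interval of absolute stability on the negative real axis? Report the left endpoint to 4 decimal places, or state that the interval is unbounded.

(-10.0000, 0).

On y'=λy, z=hλ:
  y_{n+1} = y_n + z·[3/5·y_n + 2/5·y_{n+1}] ⇒ (1 − 2/5z)y_{n+1} = (1 + 3/5z)y_n
  Hence R(z) = (1 + 3/5z)/(1 − 2/5z).

Find x<0 with |R(x)|<1.
x=-0.85: |R|=0.3657
R=−1: 1+3/5x = −1+2/5x ⇒ -1/5x=2 ⇒ x=2/(-1/5)=-10.0000
Confirm numerically:
  x=-8.857: |R|=0.94968 <1
  x=-7.794: |R|=0.89285 <1
  x=-4.202: |R|=0.56744 <1
  x=-10.324: |R|=1.01263 >1
  x=-10.090: |R|=1.00357 >1
Interval (-10.0000, 0).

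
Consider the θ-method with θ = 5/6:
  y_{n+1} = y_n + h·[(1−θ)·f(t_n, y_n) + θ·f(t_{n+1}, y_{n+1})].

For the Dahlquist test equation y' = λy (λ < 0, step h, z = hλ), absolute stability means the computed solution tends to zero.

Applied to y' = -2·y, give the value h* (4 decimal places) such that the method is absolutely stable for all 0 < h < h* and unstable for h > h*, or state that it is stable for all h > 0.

unbounded; (−∞, 0). Any h>0 works for λ=-2.

Set f=λy, z=hλ:
  y_{n+1} = y_n + z·[1/6·y_n + 5/6·y_{n+1}] ⇒ (1 − 5/6z)y_{n+1} = (1 + 1/6z)y_n
  so R(z) = (1 + 1/6z)/(1 − 5/6z).

Need |R(x)|<1, x<0.
x=-0.49: |R|=0.6521
x=-2: |R|=0.2500
x=-10: |R|=0.0714
x=-100: |R|=0.1858
θ=5/6≥1/2 ⇒ |1+1/6x|<|1−5/6x| ∀x<0 ⇒ stable on all of ℝ⁻.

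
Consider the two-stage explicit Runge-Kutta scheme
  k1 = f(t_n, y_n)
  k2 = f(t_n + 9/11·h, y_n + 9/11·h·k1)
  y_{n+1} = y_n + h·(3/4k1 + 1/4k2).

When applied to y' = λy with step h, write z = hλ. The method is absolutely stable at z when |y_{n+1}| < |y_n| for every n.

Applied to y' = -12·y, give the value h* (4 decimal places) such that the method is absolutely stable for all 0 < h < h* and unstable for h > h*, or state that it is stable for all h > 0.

Set f=λy, z=hλ:
  k1=λy_n ⇒ h·k1=z·y_n;  k2=λ(1+9/11z)y_n ⇒ h·k2=z(1+9/11z)y_n
  y_{n+1}/y_n = 1 + 3/4z + 1/4z(1+9/11z) = 1 + z + 9/44z²
  so R(z) = 1 + z + 9/44z².

Need |R(x)|<1, x<0.
x=-1.09: |R|=0.1530
R=1: x+9/44x²=0 ⇒ x=−44/9=-4.8889; min R=1−1/(4·9/44)=-0.2222>−1
Confirm numerically:
  x=-4.794: |R|=0.90695 <1
  x=-4.267: |R|=0.45722 <1
  x=-3.150: |R|=0.12040 <1
  x=-5.210: |R|=1.34220 >1
  x=-5.208: |R|=1.33994 >1
Interval (-4.8889, 0).

(-4.8889,0); λ=-12 ⇒ h* = (44/9)/12 = 0.4074.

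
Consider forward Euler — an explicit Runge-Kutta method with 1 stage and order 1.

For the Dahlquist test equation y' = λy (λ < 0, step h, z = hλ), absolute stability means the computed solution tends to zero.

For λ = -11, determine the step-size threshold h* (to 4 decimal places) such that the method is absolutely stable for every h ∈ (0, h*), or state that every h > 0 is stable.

(-2.0000,0); λ=-11 ⇒ h* = 0.1818.

Test eqn y'=λy, z=hλ:
  order 1, 1-stage ⇒ R(z)=1+z
  (e.g. R(-0.71)=0.29000, |R|=0.29000)

Boundary: |R(x)|=1, x<0.
x=-0.71: |R|=0.2900
|R(-2.21)|=1.2100 |R(-2.14)|=1.1400 |R(-1.79)|=0.7900
Bisect:
  x_lo=-2.8816 |R|=1.8816  x_hi=-0.2627 |R|=0.7373
  mid=-1.57213 |R|=0.57213 →hi
  mid=-2.22685 |R|=1.22685 →lo
  mid=-1.89949 |R|=0.89949 →hi
  mid=-2.06317 |R|=1.06317 →lo
  mid=-1.98133 |R|=0.98133 →hi
  mid=-2.02225 |R|=1.02225 →lo
  mid=-2.00179 |R|=1.00179 →lo
  mid=-1.99156 |R|=0.99156 →hi
  mid=-1.99667 |R|=0.99667 →hi
  mid=-1.99923 |R|=0.99923 →hi
  ...
  [-2.00003,-1.99987] ⇒ x*=-2.0000
Interval (-2.0000, 0).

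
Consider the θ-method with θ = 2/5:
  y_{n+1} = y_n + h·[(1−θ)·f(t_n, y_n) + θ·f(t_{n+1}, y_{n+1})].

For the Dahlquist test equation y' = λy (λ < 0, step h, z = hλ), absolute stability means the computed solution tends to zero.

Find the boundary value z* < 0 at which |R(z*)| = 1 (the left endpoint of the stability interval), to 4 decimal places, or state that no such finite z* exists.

On y'=λy, z=hλ:
  y_{n+1} = y_n + z·[3/5·y_n + 2/5·y_{n+1}] ⇒ (1 − 2/5z)y_{n+1} = (1 + 3/5z)y_n
  Hence R(z) = (1 + 3/5z)/(1 − 2/5z).

Need |R(x)|<1, x<0.
x=-0.4: |R|=0.6552
R=−1: 1+3/5x = −1+2/5x ⇒ -1/5x=2 ⇒ x=2/(-1/5)=-10.0000
Confirm numerically:
  x=-9.724: |R|=0.98871 <1
  x=-9.263: |R|=0.96867 <1
  x=-7.347: |R|=0.86529 <1
  x=-5.005: |R|=0.66722 <1
  x=-10.540: |R|=1.02071 >1
  x=-10.049: |R|=1.00195 >1
Stable set (-10.0000, 0).

z* = -10.0000.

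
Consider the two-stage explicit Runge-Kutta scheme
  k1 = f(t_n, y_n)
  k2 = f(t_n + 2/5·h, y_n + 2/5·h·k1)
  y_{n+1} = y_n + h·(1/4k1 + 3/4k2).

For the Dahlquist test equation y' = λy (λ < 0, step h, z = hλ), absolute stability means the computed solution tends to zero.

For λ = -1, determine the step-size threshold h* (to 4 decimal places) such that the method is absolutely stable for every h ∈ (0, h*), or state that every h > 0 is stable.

With y'=λy (z=hλ):
  k1=λy_n ⇒ h·k1=z·y_n;  k2=λ(1+2/5z)y_n ⇒ h·k2=z(1+2/5z)y_n
  y_{n+1}/y_n = 1 + 1/4z + 3/4z(1+2/5z) = 1 + z + 3/10z²
  Hence R(z) = 1 + z + 3/10z².

Solve |R(x)|<1 on ℝ⁻.
x=-0.6: |R|=0.5080
R=1: x+3/10x²=0 ⇒ x=−10/3=-3.3333; min R=1−1/(4·3/10)=0.1667>−1
Confirm numerically:
  x=-2.704: |R|=0.48948 <1
  x=-2.445: |R|=0.34841 <1
  x=-1.994: |R|=0.19881 <1
  x=-3.891: |R|=1.65096 >1
  x=-3.603: |R|=1.29148 >1
  x=-3.600: |R|=1.28800 >1
Stable set (-3.3333, 0).

(-3.3333,0); λ=-1 ⇒ h* = (10/3)/1 = 3.3333.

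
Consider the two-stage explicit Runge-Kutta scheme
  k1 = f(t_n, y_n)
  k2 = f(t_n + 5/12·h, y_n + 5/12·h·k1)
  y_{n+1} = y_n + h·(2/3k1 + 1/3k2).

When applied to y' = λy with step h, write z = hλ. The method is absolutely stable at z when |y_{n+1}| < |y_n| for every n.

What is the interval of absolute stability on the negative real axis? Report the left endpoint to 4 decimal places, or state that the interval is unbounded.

Test eqn y'=λy, z=hλ:
  k1=λy_n ⇒ h·k1=z·y_n;  k2=λ(1+5/12z)y_n ⇒ h·k2=z(1+5/12z)y_n
  y_{n+1}/y_n = 1 + 2/3z + 1/3z(1+5/12z) = 1 + z + 5/36z²
  R(z) = 1 + z + 5/36z².

Boundary: |R(x)|=1, x<0.
x=-0.38: |R|=0.6401
R=1: x+5/36x²=0 ⇒ x=−36/5=-7.2000; min R=1−1/(4·5/36)=-0.8000>−1
Confirm numerically:
  x=-6.488: |R|=0.35841 <1
  x=-4.953: |R|=0.54575 <1
  x=-4.451: |R|=0.69942 <1
  x=-7.726: |R|=1.56443 >1
  x=-7.588: |R|=1.40891 >1
Stable set (-7.2000, 0).

(-7.2000, 0).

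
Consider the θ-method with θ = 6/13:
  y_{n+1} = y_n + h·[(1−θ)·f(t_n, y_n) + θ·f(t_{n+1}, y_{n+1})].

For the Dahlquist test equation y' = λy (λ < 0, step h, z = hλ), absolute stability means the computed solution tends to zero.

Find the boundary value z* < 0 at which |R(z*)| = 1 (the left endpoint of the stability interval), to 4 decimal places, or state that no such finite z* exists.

Test eqn y'=λy, z=hλ:
  y_{n+1} = y_n + z·[7/13·y_n + 6/13·y_{n+1}] ⇒ (1 − 6/13z)y_{n+1} = (1 + 7/13z)y_n
  so R(z) = (1 + 7/13z)/(1 − 6/13z).

Need |R(x)|<1, x<0.
x=-1.76: |R|=0.0289
R=−1: 1+7/13x = −1+6/13x ⇒ -1/13x=2 ⇒ x=2/(-1/13)=-26.0000
Confirm numerically:
  x=-20.391: |R|=0.95856 <1
  x=-16.481: |R|=0.91492 <1
  x=-13.558: |R|=0.86813 <1
  x=-11.232: |R|=0.81630 <1
  x=-26.542: |R|=1.00315 >1
  x=-26.531: |R|=1.00308 >1
  x=-26.418: |R|=1.00244 >1
Interval (-26.0000, 0).

z* = -26.0000.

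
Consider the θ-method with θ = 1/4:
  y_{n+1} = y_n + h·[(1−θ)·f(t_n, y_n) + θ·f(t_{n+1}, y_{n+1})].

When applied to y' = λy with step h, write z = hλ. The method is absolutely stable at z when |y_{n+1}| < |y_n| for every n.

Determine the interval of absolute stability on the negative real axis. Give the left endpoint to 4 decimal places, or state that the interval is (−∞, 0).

Set f=λy, z=hλ:
  y_{n+1} = y_n + z·[3/4·y_n + 1/4·y_{n+1}] ⇒ (1 − 1/4z)y_{n+1} = (1 + 3/4z)y_n
  R(z) = (1 + 3/4z)/(1 − 1/4z).

Need |R(x)|<1, x<0.
x=-1.49: |R|=0.0856
R=−1: 1+3/4x = −1+1/4x ⇒ -1/2x=2 ⇒ x=2/(-1/2)=-4.0000
Confirm numerically:
  x=-3.649: |R|=0.90822 <1
  x=-2.921: |R|=0.68820 <1
  x=-2.170: |R|=0.40681 <1
  x=-1.638: |R|=0.16211 <1
  x=-4.393: |R|=1.09365 >1
  x=-4.377: |R|=1.09001 >1
  x=-4.305: |R|=1.07345 >1
Interval (-4.0000, 0).

z∈(-4.0000,0).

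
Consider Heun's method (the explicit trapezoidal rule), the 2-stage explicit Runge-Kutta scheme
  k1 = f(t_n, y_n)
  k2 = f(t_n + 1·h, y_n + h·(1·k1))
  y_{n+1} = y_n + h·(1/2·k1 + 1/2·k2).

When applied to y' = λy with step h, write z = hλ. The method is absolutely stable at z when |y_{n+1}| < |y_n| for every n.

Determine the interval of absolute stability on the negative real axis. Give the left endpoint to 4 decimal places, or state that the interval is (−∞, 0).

Test eqn y'=λy, z=hλ:
  order 2, 2-stage ⇒ R(z)=1+z+z^2/2
  (e.g. R(-0.38)=0.69220, |R|=0.69220)

Find x<0 with |R(x)|<1.
x=-0.38: |R|=0.6922
|R(-2.17)|=1.1845 |R(-1.53)|=0.6404 |R(-1.47)|=0.6104
Bisect:
  x_lo=-2.8235 |R|=2.1625  x_hi=-0.1879 |R|=0.8297
  mid=-1.50569 |R|=0.62786 →hi
  mid=-2.16457 |R|=1.17811 →lo
  mid=-1.83513 |R|=0.84872 →hi
  mid=-1.99985 |R|=0.99985 →hi
  mid=-2.08221 |R|=1.08559 →lo
  mid=-2.04103 |R|=1.04187 →lo
  mid=-2.02044 |R|=1.02065 →lo
  mid=-2.01015 |R|=1.01020 →lo
  mid=-2.00500 |R|=1.00501 →lo
  mid=-2.00243 |R|=1.00243 →lo
  ...
  [-2.00001,-1.99985] ⇒ x*=-2.0000
Stable set (-2.0000, 0).

(-2.0000, 0).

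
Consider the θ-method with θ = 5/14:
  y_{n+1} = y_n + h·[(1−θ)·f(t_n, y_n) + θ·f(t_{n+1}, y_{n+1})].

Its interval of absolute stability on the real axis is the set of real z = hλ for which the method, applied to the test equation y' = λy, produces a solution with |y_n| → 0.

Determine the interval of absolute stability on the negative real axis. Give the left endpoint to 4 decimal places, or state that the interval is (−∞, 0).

(-7.0000, 0).

On y'=λy, z=hλ:
  y_{n+1} = y_n + z·[9/14·y_n + 5/14·y_{n+1}] ⇒ (1 − 5/14z)y_{n+1} = (1 + 9/14z)y_n
  Hence R(z) = (1 + 9/14z)/(1 − 5/14z).

Need |R(x)|<1, x<0.
x=-0.76: |R|=0.4022
R=−1: 1+9/14x = −1+5/14x ⇒ -2/7x=2 ⇒ x=2/(-2/7)=-7.0000
Confirm numerically:
  x=-5.613: |R|=0.86811 <1
  x=-5.501: |R|=0.85554 <1
  x=-5.053: |R|=0.80166 <1
  x=-4.489: |R|=0.72441 <1
  x=-7.560: |R|=1.04324 >1
  x=-7.200: |R|=1.01600 >1
So |R|<1 on (-7.0000, 0).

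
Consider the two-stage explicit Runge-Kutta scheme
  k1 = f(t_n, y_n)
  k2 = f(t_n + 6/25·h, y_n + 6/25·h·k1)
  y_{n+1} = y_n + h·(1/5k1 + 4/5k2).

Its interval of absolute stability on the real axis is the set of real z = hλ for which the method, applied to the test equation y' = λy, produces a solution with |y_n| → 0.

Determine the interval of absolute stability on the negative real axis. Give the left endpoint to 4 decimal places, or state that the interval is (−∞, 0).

Set f=λy, z=hλ:
  k1=λy_n ⇒ h·k1=z·y_n;  k2=λ(1+6/25z)y_n ⇒ h·k2=z(1+6/25z)y_n
  y_{n+1}/y_n = 1 + 1/5z + 4/5z(1+6/25z) = 1 + z + 24/125z²
  so R(z) = 1 + z + 24/125z².

Need |R(x)|<1, x<0.
x=-0.97: |R|=0.2107
R=1: x+24/125x²=0 ⇒ x=−125/24=-5.2083; min R=1−1/(4·24/125)=-0.3021>−1
Confirm numerically:
  x=-4.917: |R|=0.72496 <1
  x=-4.460: |R|=0.35919 <1
  x=-2.100: |R|=0.25328 <1
  x=-5.511: |R|=1.32026 >1
  x=-5.325: |R|=1.11928 >1
  x=-5.263: |R|=1.05524 >1
So |R|<1 on (-5.2083, 0).

(-5.2083, 0).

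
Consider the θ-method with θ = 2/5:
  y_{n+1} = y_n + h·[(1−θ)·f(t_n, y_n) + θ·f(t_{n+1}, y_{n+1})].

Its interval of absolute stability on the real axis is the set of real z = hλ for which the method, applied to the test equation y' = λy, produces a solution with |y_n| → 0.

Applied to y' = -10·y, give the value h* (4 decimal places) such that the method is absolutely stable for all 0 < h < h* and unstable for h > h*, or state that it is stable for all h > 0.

With y'=λy (z=hλ):
  y_{n+1} = y_n + z·[3/5·y_n + 2/5·y_{n+1}] ⇒ (1 − 2/5z)y_{n+1} = (1 + 3/5z)y_n
  so R(z) = (1 + 3/5z)/(1 − 2/5z).

Solve |R(x)|<1 on ℝ⁻.
x=-1.12: |R|=0.2265
R=−1: 1+3/5x = −1+2/5x ⇒ -1/5x=2 ⇒ x=2/(-1/5)=-10.0000
Confirm numerically:
  x=-7.958: |R|=0.90237 <1
  x=-6.476: |R|=0.80370 <1
  x=-5.964: |R|=0.76158 <1
  x=-4.120: |R|=0.55589 <1
  x=-10.551: |R|=1.02111 >1
  x=-10.449: |R|=1.01734 >1
  x=-10.264: |R|=1.01034 >1
Stable set (-10.0000, 0).

(-10.0000,0); λ=-10 ⇒ h* = (10)/10 = 1.0000.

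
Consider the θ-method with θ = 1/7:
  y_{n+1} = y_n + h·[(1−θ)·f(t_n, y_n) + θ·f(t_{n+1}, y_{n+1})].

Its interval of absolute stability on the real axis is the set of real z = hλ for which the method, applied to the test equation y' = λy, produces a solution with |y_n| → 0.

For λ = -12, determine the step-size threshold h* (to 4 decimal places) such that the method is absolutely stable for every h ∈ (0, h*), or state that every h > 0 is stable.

(-2.8000,0); λ=-12 ⇒ h* = (14/5)/12 = 0.2333.

On y'=λy, z=hλ:
  y_{n+1} = y_n + z·[6/7·y_n + 1/7·y_{n+1}] ⇒ (1 − 1/7z)y_{n+1} = (1 + 6/7z)y_n
  Hence R(z) = (1 + 6/7z)/(1 − 1/7z).

Find x<0 with |R(x)|<1.
x=-1.59: |R|=0.2957
R=−1: 1+6/7x = −1+1/7x ⇒ -5/7x=2 ⇒ x=2/(-5/7)=-2.8000
Confirm numerically:
  x=-2.762: |R|=0.98054 <1
  x=-1.771: |R|=0.41341 <1
  x=-1.546: |R|=0.26632 <1
  x=-1.350: |R|=0.13174 <1
  x=-3.311: |R|=1.24779 >1
  x=-3.208: |R|=1.19984 >1
So |R|<1 on (-2.8000, 0).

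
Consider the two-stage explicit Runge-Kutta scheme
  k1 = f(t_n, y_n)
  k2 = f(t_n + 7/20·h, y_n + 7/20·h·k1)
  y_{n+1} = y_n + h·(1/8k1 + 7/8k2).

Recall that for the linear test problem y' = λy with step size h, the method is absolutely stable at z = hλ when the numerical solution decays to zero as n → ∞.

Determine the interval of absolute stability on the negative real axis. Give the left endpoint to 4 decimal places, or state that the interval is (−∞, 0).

Set f=λy, z=hλ:
  k1=λy_n ⇒ h·k1=z·y_n;  k2=λ(1+7/20z)y_n ⇒ h·k2=z(1+7/20z)y_n
  y_{n+1}/y_n = 1 + 1/8z + 7/8z(1+7/20z) = 1 + z + 49/160z²
  R(z) = 1 + z + 49/160z².

Solve |R(x)|<1 on ℝ⁻.
x=-0.51: |R|=0.5697
R=1: x+49/160x²=0 ⇒ x=−160/49=-3.2653; min R=1−1/(4·49/160)=0.1837>−1
Confirm numerically:
  x=-3.193: |R|=0.92930 <1
  x=-2.679: |R|=0.51897 <1
  x=-1.593: |R|=0.18416 <1
  x=-3.772: |R|=1.58532 >1
  x=-3.685: |R|=1.47364 >1
  x=-3.458: |R|=1.20407 >1
So |R|<1 on (-3.2653, 0).

(-3.2653, 0).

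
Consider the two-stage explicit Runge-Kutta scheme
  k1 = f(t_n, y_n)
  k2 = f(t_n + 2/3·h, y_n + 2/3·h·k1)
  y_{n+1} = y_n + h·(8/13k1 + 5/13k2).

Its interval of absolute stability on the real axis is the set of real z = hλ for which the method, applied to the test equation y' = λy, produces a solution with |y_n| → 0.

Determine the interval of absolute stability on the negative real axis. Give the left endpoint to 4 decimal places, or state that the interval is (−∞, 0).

Test eqn y'=λy, z=hλ:
  k1=λy_n ⇒ h·k1=z·y_n;  k2=λ(1+2/3z)y_n ⇒ h·k2=z(1+2/3z)y_n
  y_{n+1}/y_n = 1 + 8/13z + 5/13z(1+2/3z) = 1 + z + 10/39z²
  R(z) = 1 + z + 10/39z².

Find x<0 with |R(x)|<1.
x=-1.2: |R|=0.1692
R=1: x+10/39x²=0 ⇒ x=−39/10=-3.9000; min R=1−1/(4·10/39)=0.0250>−1
Confirm numerically:
  x=-3.859: |R|=0.95943 <1
  x=-3.438: |R|=0.59273 <1
  x=-2.961: |R|=0.28708 <1
  x=-1.955: |R|=0.02501 <1
  x=-4.457: |R|=1.63655 >1
  x=-4.052: |R|=1.15792 >1
Interval (-3.9000, 0).

(-3.9000, 0).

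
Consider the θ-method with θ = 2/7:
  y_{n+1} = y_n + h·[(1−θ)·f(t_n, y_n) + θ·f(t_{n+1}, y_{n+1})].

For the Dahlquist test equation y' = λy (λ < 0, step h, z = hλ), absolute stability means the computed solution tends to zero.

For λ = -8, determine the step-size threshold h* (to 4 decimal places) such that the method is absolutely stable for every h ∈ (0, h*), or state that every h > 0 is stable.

With y'=λy (z=hλ):
  y_{n+1} = y_n + z·[5/7·y_n + 2/7·y_{n+1}] ⇒ (1 − 2/7z)y_{n+1} = (1 + 5/7z)y_n
  R(z) = (1 + 5/7z)/(1 − 2/7z).

Need |R(x)|<1, x<0.
x=-1.66: |R|=0.1260
R=−1: 1+5/7x = −1+2/7x ⇒ -3/7x=2 ⇒ x=2/(-3/7)=-4.6667
Confirm numerically:
  x=-4.355: |R|=0.94048 <1
  x=-4.177: |R|=0.90432 <1
  x=-3.461: |R|=0.74020 <1
  x=-3.183: |R|=0.66699 <1
  x=-4.883: |R|=1.03871 >1
  x=-4.737: |R|=1.01281 >1
Interval (-4.6667, 0).

(-4.6667,0); λ=-8 ⇒ h* = (14/3)/8 = 0.5833.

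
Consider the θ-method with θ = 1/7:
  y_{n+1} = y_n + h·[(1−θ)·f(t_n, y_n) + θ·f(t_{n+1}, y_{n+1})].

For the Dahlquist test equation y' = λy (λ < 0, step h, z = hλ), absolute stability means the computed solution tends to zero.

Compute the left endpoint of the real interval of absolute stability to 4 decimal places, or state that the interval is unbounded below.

On y'=λy, z=hλ:
  y_{n+1} = y_n + z·[6/7·y_n + 1/7·y_{n+1}] ⇒ (1 − 1/7z)y_{n+1} = (1 + 6/7z)y_n
  so R(z) = (1 + 6/7z)/(1 − 1/7z).

Boundary: |R(x)|=1, x<0.
x=-1.14: |R|=0.0197
R=−1: 1+6/7x = −1+1/7x ⇒ -5/7x=2 ⇒ x=2/(-5/7)=-2.8000
Confirm numerically:
  x=-1.611: |R|=0.30960 <1
  x=-1.520: |R|=0.24883 <1
  x=-1.473: |R|=0.21692 <1
  x=-3.241: |R|=1.21531 >1
  x=-3.084: |R|=1.14082 >1
  x=-2.906: |R|=1.05350 >1
Interval (-2.8000, 0).

left endpoint -2.8000.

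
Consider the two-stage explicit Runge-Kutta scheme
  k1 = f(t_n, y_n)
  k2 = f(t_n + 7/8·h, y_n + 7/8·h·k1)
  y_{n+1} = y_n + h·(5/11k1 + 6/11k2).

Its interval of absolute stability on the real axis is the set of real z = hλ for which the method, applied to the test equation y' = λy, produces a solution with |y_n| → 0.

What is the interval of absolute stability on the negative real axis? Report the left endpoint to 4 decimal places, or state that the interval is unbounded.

Set f=λy, z=hλ:
  k1=λy_n ⇒ h·k1=z·y_n;  k2=λ(1+7/8z)y_n ⇒ h·k2=z(1+7/8z)y_n
  y_{n+1}/y_n = 1 + 5/11z + 6/11z(1+7/8z) = 1 + z + 21/44z²
  so R(z) = 1 + z + 21/44z².

Boundary: |R(x)|=1, x<0.
x=-0.85: |R|=0.4948
R=1: x+21/44x²=0 ⇒ x=−44/21=-2.0952; min R=1−1/(4·21/44)=0.4762>−1
Confirm numerically:
  x=-1.971: |R|=0.88313 <1
  x=-1.833: |R|=0.77058 <1
  x=-1.368: |R|=0.52518 <1
  x=-2.559: |R|=1.56641 >1
  x=-2.514: |R|=1.50246 >1
  x=-2.445: |R|=1.40815 >1
Interval (-2.0952, 0).

(-2.0952, 0).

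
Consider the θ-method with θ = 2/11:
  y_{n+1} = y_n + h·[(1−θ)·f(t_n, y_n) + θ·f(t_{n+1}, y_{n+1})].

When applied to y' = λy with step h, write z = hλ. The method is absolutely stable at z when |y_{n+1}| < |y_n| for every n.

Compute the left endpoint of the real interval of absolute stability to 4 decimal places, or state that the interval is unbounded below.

left endpoint -3.1429.

Set f=λy, z=hλ:
  y_{n+1} = y_n + z·[9/11·y_n + 2/11·y_{n+1}] ⇒ (1 − 2/11z)y_{n+1} = (1 + 9/11z)y_n
  so R(z) = (1 + 9/11z)/(1 − 2/11z).

Find x<0 with |R(x)|<1.
x=-1.48: |R|=0.1662
R=−1: 1+9/11x = −1+2/11x ⇒ -7/11x=2 ⇒ x=2/(-7/11)=-3.1429
Confirm numerically:
  x=-2.703: |R|=0.81232 <1
  x=-2.485: |R|=0.71165 <1
  x=-2.276: |R|=0.60983 <1
  x=-1.315: |R|=0.06126 <1
  x=-3.442: |R|=1.11709 >1
  x=-3.423: |R|=1.10988 >1
  x=-3.412: |R|=1.10570 >1
Stable set (-3.1429, 0).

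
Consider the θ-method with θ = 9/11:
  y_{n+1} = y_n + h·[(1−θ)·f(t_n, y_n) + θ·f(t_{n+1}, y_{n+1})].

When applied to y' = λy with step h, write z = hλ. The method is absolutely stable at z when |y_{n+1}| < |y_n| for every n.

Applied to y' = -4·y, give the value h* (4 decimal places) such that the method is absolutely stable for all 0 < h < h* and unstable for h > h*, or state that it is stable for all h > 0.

(−∞, 0) — no finite endpoint. Any h>0 works for λ=-4.

With y'=λy (z=hλ):
  y_{n+1} = y_n + z·[2/11·y_n + 9/11·y_{n+1}] ⇒ (1 − 9/11z)y_{n+1} = (1 + 2/11z)y_n
  so R(z) = (1 + 2/11z)/(1 − 9/11z).

Solve |R(x)|<1 on ℝ⁻.
x=-0.5: |R|=0.6452
x=-2: |R|=0.2414
x=-10: |R|=0.0891
x=-100: |R|=0.2075
θ=9/11≥1/2 ⇒ |1+2/11x|<|1−9/11x| ∀x<0 ⇒ interval (−∞,0).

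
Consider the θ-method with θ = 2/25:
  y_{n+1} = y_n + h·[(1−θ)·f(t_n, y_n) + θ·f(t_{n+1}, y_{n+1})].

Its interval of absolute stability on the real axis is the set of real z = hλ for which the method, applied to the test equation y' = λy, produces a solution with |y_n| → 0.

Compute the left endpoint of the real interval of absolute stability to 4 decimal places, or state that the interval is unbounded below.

Set f=λy, z=hλ:
  y_{n+1} = y_n + z·[23/25·y_n + 2/25·y_{n+1}] ⇒ (1 − 2/25z)y_{n+1} = (1 + 23/25z)y_n
  ⇒ R(z) = (1 + 23/25z)/(1 − 2/25z).

Solve |R(x)|<1 on ℝ⁻.
x=-0.7: |R|=0.3371
R=−1: 1+23/25x = −1+2/25x ⇒ -21/25x=2 ⇒ x=2/(-21/25)=-2.3810
Confirm numerically:
  x=-2.295: |R|=0.93900 <1
  x=-2.013: |R|=0.73379 <1
  x=-2.003: |R|=0.72637 <1
  x=-1.593: |R|=0.41294 <1
  x=-2.740: |R|=1.24738 >1
  x=-2.638: |R|=1.17829 >1
  x=-2.484: |R|=1.07221 >1
So |R|<1 on (-2.3810, 0).

z* = -2.3810.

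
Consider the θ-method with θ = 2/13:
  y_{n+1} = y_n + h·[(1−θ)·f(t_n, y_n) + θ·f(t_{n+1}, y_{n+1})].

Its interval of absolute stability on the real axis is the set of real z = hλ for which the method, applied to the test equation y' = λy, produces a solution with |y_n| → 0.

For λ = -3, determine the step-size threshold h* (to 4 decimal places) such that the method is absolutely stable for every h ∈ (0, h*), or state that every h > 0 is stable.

(-2.8889,0); λ=-3 ⇒ h* = (26/9)/3 = 0.9630.

On y'=λy, z=hλ:
  y_{n+1} = y_n + z·[11/13·y_n + 2/13·y_{n+1}] ⇒ (1 − 2/13z)y_{n+1} = (1 + 11/13z)y_n
  so R(z) = (1 + 11/13z)/(1 − 2/13z).

Boundary: |R(x)|=1, x<0.
x=-0.66: |R|=0.4008
R=−1: 1+11/13x = −1+2/13x ⇒ -9/13x=2 ⇒ x=2/(-9/13)=-2.8889
Confirm numerically:
  x=-2.665: |R|=0.89007 <1
  x=-2.618: |R|=0.86631 <1
  x=-1.912: |R|=0.47741 <1
  x=-1.415: |R|=0.16203 <1
  x=-3.163: |R|=1.12765 >1
  x=-3.064: |R|=1.08239 >1
Stable set (-2.8889, 0).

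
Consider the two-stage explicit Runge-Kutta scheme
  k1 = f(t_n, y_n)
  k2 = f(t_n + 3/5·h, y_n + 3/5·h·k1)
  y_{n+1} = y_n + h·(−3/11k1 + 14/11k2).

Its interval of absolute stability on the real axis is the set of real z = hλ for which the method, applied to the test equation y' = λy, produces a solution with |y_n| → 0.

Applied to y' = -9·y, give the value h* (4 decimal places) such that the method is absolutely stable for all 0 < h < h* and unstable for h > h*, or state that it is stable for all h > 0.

With y'=λy (z=hλ):
  k1=λy_n ⇒ h·k1=z·y_n;  k2=λ(1+3/5z)y_n ⇒ h·k2=z(1+3/5z)y_n
  y_{n+1}/y_n = 1 − 3/11z + 14/11z(1+3/5z) = 1 + z + 42/55z²
  so R(z) = 1 + z + 42/55z².

Need |R(x)|<1, x<0.
x=-0.42: |R|=0.7147
R=1: x+42/55x²=0 ⇒ x=−55/42=-1.3095; min R=1−1/(4·42/55)=0.6726>−1
Confirm numerically:
  x=-0.872: |R|=0.70866 <1
  x=-0.728: |R|=0.67672 <1
  x=-0.715: |R|=0.67539 <1
  x=-0.666: |R|=0.67272 <1
  x=-1.754: |R|=1.59534 >1
  x=-1.656: |R|=1.43815 >1
So |R|<1 on (-1.3095, 0).

(-1.3095,0); λ=-9 ⇒ h* = (55/42)/9 = 0.1455.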